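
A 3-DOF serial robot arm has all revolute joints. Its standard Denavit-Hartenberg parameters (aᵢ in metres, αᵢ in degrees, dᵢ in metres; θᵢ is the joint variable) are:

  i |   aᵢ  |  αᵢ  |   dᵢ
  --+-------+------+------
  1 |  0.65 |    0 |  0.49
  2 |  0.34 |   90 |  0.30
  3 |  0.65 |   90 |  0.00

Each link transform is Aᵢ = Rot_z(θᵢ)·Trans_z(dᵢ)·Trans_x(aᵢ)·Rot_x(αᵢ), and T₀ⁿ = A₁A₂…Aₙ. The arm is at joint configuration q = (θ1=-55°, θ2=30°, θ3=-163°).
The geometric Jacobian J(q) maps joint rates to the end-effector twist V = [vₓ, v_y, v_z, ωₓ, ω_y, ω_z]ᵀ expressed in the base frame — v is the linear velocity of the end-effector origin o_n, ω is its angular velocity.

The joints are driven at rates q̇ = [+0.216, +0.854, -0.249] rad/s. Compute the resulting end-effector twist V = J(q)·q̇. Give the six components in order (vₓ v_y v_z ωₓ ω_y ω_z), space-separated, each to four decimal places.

-0.0552 -0.1726 0.1548 0.1052 0.2257 1.0700

o_n = [0.1176, -0.4134, 0.6000]
J₁: ẑ×o_n = [0.4134, 0.1176, -0.0000], ω = ẑ
J2: z=[0.0000, 0.0000, 1.0000] o=[0.3728, -0.5324, 0.4900] → [-0.1190, -0.2552, 0.0000, 0.0000, 0.0000, 1.0000]
J3: z=[-0.4226, -0.9063, 0.0000] o=[0.6810, -0.6761, 0.7900] → [0.1722, -0.0803, -0.6216, -0.4226, -0.9063, 0.0000]
V = J·q̇ = [-0.0552, -0.1726, 0.1548, 0.1052, 0.2257, 1.0700]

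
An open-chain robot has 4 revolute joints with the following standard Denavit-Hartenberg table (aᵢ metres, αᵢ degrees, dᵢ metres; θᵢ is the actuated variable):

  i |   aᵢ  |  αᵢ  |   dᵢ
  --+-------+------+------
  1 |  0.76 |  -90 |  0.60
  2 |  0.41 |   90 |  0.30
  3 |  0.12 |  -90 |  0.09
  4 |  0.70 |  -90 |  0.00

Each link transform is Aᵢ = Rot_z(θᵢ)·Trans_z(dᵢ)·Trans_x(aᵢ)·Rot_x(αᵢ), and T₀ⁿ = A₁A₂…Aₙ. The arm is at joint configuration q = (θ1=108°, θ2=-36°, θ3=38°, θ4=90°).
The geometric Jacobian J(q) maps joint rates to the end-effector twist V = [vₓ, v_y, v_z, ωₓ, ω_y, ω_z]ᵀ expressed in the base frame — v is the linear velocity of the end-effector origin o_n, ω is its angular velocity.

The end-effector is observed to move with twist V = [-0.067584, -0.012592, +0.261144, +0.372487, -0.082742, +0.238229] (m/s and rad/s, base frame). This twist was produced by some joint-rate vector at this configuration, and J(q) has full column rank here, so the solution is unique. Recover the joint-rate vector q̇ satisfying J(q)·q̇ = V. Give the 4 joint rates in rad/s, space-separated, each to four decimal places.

0.0490 -0.3870 0.2670 0.0740

o_n = [-0.8274, 1.3365, 0.4031]
J₁: ẑ×o_n = [-1.3365, -0.8274, 0.0000], ω = ẑ
J2: z=[-0.9511, -0.3090, 0.0000] o=[-0.2349, 0.7228, 0.6000] → [0.0609, -0.1873, -0.7667, -0.9511, -0.3090, 0.0000]
J3: z=[0.1816, -0.5590, 0.8090] o=[-0.6227, 0.9456, 0.8410] → [-0.0715, -0.0861, -0.0434, 0.1816, -0.5590, 0.8090]
J4: z=[-0.5955, -0.7172, -0.3619] o=[-0.7002, 0.9452, 0.9694] → [0.5478, -0.2912, -0.3242, -0.5955, -0.7172, -0.3619]
q̇ = J⁺·V = [0.0490, -0.3870, 0.2670, 0.0740]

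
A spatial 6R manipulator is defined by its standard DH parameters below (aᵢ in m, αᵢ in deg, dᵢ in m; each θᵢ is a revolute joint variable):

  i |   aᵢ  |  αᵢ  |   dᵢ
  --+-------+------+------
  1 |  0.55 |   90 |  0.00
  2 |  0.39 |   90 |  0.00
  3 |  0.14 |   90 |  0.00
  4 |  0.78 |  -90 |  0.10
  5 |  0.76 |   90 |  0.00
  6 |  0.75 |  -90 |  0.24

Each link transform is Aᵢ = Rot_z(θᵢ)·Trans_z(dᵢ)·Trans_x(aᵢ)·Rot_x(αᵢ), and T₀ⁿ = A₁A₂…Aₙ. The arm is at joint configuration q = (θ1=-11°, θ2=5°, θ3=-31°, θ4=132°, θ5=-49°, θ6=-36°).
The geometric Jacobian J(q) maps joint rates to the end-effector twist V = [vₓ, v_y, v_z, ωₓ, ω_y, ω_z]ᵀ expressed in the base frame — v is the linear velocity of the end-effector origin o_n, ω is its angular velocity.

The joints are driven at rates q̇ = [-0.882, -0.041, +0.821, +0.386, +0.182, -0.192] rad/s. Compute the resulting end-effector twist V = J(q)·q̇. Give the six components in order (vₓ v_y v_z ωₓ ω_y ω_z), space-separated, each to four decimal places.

1.0440 0.3190 0.1129 -0.2290 0.1915 -1.7149

o_n = [0.1040, 0.8256, -1.4647]
J₁: ẑ×o_n = [-0.8256, 0.1040, 0.0000], ω = ẑ
J2: z=[-0.1908, -0.9816, 0.0000] o=[0.5399, -0.1049, 0.0000] → [1.4378, -0.2795, -0.6055, -0.1908, -0.9816, 0.0000]
J3: z=[0.0856, -0.0166, -0.9962] o=[0.9213, -0.1791, 0.0340] → [1.0258, 0.9424, 0.0724, 0.0856, -0.0166, -0.9962]
J4: z=[-0.3401, 0.9393, -0.0449] o=[1.0524, -0.1311, 0.0444] → [-1.3747, -0.4707, 0.5655, -0.3401, 0.9393, -0.0449]
J5: z=[-0.7532, -0.2435, 0.6111] o=[0.5792, -0.2256, -0.5765] → [-0.4261, -0.9594, -0.9075, -0.7532, -0.2435, 0.6111]
J6: z=[0.2018, 0.7986, 0.5670] o=[0.1034, 0.1926, -0.9963] → [-0.7330, 0.0949, 0.1273, 0.2018, 0.7986, 0.5670]
V = J·q̇ = [1.0440, 0.3190, 0.1129, -0.2290, 0.1915, -1.7149]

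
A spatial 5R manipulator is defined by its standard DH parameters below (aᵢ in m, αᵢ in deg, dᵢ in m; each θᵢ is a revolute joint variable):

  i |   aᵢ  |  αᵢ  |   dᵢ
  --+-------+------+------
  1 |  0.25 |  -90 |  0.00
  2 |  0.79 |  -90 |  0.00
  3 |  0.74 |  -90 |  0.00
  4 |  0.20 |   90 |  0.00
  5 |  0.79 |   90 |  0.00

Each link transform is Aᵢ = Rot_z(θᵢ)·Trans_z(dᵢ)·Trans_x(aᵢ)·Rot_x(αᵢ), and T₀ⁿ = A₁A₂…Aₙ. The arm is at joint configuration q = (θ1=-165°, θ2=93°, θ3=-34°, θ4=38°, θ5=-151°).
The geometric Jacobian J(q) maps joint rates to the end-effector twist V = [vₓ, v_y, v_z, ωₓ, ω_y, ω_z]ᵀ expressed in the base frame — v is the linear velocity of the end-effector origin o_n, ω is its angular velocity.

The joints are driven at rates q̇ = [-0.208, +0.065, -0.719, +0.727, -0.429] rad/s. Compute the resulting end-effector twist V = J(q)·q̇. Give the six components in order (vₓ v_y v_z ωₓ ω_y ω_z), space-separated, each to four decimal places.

o_n = [0.2273, -0.4723, -0.8516]
J₁: ẑ×o_n = [0.4723, 0.2273, -0.0000], ω = ẑ
J2: z=[0.2588, -0.9659, 0.0000] o=[-0.2415, -0.0647, 0.0000] → [0.8226, 0.2204, 0.3473, 0.2588, -0.9659, 0.0000]
J3: z=[0.9646, 0.2585, 0.0523] o=[-0.2015, -0.0540, -0.7889] → [0.0057, 0.0829, -0.5143, 0.9646, 0.2585, 0.0523]
J4: z=[-0.1863, 0.8084, -0.5584] o=[-0.0634, -0.4454, -1.4016] → [0.4296, -0.0599, -0.2300, -0.1863, 0.8084, -0.5584]
J5: z=[0.8750, -0.1220, -0.4685] o=[-0.1528, -0.5606, -1.5385] → [-0.0424, -0.7791, 0.1236, 0.8750, -0.1220, -0.4685]
V = J·q̇ = [0.2816, 0.1982, 0.1721, -1.1876, 0.3914, -0.4506]

0.2816 0.1982 0.1721 -1.1876 0.3914 -0.4506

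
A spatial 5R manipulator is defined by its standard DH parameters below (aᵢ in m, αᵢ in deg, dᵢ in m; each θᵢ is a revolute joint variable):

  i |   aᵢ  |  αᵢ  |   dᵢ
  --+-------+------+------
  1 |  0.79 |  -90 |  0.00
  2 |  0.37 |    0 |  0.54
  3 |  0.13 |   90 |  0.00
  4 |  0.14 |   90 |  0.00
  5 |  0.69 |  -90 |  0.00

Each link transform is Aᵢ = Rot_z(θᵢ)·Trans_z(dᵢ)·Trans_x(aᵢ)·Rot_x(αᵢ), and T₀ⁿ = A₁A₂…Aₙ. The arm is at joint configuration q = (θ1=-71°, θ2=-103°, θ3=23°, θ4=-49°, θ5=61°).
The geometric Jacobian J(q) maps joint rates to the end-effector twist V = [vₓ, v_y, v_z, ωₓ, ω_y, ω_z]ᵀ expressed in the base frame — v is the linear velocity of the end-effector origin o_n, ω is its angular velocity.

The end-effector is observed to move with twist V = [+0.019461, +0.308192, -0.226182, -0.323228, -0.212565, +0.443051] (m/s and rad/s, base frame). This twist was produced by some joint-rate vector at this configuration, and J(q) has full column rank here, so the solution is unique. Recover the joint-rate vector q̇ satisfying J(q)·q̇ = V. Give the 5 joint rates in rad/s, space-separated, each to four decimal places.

o_n = [0.2335, -0.1196, 0.8999]
J₁: ẑ×o_n = [0.1196, 0.2335, -0.0000], ω = ẑ
J2: z=[0.9455, 0.3256, 0.0000] o=[0.2572, -0.7470, 0.0000] → [0.2930, -0.8509, 0.6009, 0.9455, 0.3256, 0.0000]
J3: z=[0.9455, 0.3256, 0.0000] o=[0.7407, -0.4925, 0.3605] → [0.1756, -0.5100, 0.5177, 0.9455, 0.3256, 0.0000]
J4: z=[-0.3206, 0.9312, 0.1736] o=[0.7480, -0.5138, 0.4885] → [0.3146, 0.0426, 0.3527, -0.3206, 0.9312, 0.1736]
J5: z=[-0.6630, -0.0897, -0.7432] o=[0.6533, -0.5633, 0.5790] → [0.3010, 0.5248, -0.3318, -0.6630, -0.0897, -0.7432]
q̇ = J⁺·V = [0.5450, 0.0780, -0.3800, -0.1120, 0.1110]

0.5450 0.0780 -0.3800 -0.1120 0.1110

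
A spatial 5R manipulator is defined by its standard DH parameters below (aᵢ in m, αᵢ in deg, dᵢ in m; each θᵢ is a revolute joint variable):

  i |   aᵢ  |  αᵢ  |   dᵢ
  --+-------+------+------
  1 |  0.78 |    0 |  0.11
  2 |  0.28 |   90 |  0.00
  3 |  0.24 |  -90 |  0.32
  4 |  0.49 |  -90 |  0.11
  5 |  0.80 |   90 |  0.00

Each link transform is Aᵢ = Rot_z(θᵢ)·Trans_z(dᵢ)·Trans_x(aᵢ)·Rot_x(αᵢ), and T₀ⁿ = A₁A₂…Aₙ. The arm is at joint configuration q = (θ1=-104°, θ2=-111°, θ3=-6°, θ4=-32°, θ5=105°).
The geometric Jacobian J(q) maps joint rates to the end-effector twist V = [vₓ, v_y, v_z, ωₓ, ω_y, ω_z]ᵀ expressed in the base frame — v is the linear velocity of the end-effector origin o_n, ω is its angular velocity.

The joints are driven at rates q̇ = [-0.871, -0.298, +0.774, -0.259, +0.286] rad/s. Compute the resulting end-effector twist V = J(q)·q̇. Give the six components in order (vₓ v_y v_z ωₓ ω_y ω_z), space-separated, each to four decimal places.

o_n = [-0.4828, 0.0228, -0.5993]
J₁: ẑ×o_n = [-0.0228, -0.4828, 0.0000], ω = ẑ
J2: z=[0.0000, 0.0000, 1.0000] o=[-0.1887, -0.7568, 0.1100] → [-0.7796, -0.2941, 0.0000, 0.0000, 0.0000, 1.0000]
J3: z=[0.5736, 0.8192, 0.0000] o=[-0.4181, -0.5962, 0.1100] → [-0.5810, 0.4068, 0.4080, 0.5736, 0.8192, 0.0000]
J4: z=[-0.0856, 0.0600, 0.9945] o=[-0.4300, -0.1972, 0.0849] → [-0.2598, -0.1110, -0.0157, -0.0856, 0.0600, 0.9945]
J5: z=[-0.9181, -0.3924, -0.0554] o=[-0.6290, 0.2591, 0.1509] → [0.2813, -0.6968, 0.2744, -0.9181, -0.3924, -0.0554]
V = J·q̇ = [-0.0498, 0.6525, 0.3984, 0.2035, 0.5063, -1.4424]

-0.0498 0.6525 0.3984 0.2035 0.5063 -1.4424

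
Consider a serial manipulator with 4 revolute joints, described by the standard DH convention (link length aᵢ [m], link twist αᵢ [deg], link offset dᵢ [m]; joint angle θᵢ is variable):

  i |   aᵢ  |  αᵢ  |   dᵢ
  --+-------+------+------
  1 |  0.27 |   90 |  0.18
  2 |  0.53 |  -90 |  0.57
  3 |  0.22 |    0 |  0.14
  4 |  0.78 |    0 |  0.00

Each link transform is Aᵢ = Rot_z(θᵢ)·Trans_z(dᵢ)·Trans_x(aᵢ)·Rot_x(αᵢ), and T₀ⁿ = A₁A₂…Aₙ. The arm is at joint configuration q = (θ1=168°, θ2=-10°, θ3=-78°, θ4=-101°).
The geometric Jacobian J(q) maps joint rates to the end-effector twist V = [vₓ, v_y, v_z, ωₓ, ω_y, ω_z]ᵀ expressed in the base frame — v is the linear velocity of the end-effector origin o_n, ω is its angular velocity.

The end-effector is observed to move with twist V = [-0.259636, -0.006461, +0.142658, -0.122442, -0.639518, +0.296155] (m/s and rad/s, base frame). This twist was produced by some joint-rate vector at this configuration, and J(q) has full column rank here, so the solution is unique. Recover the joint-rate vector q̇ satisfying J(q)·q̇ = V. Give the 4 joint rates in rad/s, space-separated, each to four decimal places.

o_n = [0.0748, 0.8007, 0.3533]
J₁: ẑ×o_n = [-0.8007, 0.0748, 0.0000], ω = ẑ
J2: z=[0.2079, 0.9781, 0.0000] o=[-0.2641, 0.0561, 0.1800] → [0.1695, -0.0360, -0.1767, 0.2079, 0.9781, 0.0000]
J3: z=[-0.1699, 0.0361, 0.9848] o=[-0.6561, 0.7222, 0.0880] → [-0.0678, 0.7649, -0.0397, -0.1699, 0.0361, 0.9848]
J4: z=[-0.1699, 0.0361, 0.9848] o=[-0.6792, 0.9471, 0.2179] → [0.1490, 0.7656, -0.0024, -0.1699, 0.0361, 0.9848]
q̇ = J⁺·V = [0.3710, -0.6510, -0.7340, 0.6580]

0.3710 -0.6510 -0.7340 0.6580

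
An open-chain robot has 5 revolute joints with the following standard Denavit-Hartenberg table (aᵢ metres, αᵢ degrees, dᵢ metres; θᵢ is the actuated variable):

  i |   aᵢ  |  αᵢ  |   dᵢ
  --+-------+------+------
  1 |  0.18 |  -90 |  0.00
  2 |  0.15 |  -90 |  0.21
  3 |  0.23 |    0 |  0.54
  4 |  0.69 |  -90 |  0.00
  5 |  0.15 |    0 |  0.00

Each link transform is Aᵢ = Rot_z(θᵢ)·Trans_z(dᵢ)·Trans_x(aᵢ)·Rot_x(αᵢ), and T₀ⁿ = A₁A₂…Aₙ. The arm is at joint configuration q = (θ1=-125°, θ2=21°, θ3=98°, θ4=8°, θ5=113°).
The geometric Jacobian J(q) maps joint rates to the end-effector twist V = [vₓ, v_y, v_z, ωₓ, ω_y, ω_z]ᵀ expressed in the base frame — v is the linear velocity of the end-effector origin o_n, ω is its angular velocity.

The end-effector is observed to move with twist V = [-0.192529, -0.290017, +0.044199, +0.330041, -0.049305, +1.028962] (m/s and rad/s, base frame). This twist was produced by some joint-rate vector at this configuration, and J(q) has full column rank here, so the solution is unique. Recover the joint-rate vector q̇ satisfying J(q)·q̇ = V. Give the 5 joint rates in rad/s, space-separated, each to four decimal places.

0.7490 0.2300 0.7510 -0.9590 0.2490

o_n = [-0.5023, 0.3717, -0.3551]
J₁: ẑ×o_n = [-0.3717, -0.5023, 0.0000], ω = ẑ
J2: z=[0.8192, -0.5736, 0.0000] o=[-0.1032, -0.1474, 0.0000] → [0.2037, 0.2909, 0.1964, 0.8192, -0.5736, 0.0000]
J3: z=[0.2056, 0.2936, -0.9336] o=[-0.0115, -0.3826, -0.0538] → [0.6157, 0.5201, 0.2991, 0.2056, 0.2936, -0.9336]
J4: z=[0.2056, 0.2936, -0.9336] o=[-0.0700, -0.0690, -0.5464] → [0.4676, 0.3643, 0.2175, 0.2056, 0.2936, -0.9336]
J5: z=[0.7405, 0.5770, 0.3445] o=[-0.5115, 0.4569, -0.4783] → [0.1004, -0.0880, -0.0684, 0.7405, 0.5770, 0.3445]
q̇ = J⁺·V = [0.7490, 0.2300, 0.7510, -0.9590, 0.2490]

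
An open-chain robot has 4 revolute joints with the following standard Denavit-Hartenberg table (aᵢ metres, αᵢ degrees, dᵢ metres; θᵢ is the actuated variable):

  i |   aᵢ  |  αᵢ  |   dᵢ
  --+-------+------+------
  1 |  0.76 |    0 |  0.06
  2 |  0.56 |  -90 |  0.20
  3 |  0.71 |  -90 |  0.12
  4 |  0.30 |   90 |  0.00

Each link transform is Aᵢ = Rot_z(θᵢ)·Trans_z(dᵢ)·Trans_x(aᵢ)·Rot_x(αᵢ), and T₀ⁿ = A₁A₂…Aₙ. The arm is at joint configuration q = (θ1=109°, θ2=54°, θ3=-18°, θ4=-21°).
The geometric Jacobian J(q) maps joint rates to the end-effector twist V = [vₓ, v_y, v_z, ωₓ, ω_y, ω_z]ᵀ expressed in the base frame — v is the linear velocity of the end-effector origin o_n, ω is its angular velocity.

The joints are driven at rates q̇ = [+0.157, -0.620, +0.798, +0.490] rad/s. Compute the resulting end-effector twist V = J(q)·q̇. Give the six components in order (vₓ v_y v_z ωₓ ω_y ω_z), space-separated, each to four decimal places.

-0.2516 0.8741 -0.7351 -0.3781 -0.7189 -0.9290

o_n = [-1.7500, 0.9401, 0.5659]
J₁: ẑ×o_n = [-0.9401, -1.7500, 0.0000], ω = ẑ
J2: z=[0.0000, 0.0000, 1.0000] o=[-0.2474, 0.7186, 0.0600] → [-0.2215, -1.5025, 0.0000, 0.0000, 0.0000, 1.0000]
J3: z=[-0.2924, -0.9563, 0.0000] o=[-0.7830, 0.8823, 0.2600] → [-0.2926, 0.0895, -0.9416, -0.2924, -0.9563, 0.0000]
J4: z=[-0.2955, 0.0903, -0.9511] o=[-1.4638, 0.9650, 0.4794] → [-0.0159, 0.2977, 0.0332, -0.2955, 0.0903, -0.9511]
V = J·q̇ = [-0.2516, 0.8741, -0.7351, -0.3781, -0.7189, -0.9290]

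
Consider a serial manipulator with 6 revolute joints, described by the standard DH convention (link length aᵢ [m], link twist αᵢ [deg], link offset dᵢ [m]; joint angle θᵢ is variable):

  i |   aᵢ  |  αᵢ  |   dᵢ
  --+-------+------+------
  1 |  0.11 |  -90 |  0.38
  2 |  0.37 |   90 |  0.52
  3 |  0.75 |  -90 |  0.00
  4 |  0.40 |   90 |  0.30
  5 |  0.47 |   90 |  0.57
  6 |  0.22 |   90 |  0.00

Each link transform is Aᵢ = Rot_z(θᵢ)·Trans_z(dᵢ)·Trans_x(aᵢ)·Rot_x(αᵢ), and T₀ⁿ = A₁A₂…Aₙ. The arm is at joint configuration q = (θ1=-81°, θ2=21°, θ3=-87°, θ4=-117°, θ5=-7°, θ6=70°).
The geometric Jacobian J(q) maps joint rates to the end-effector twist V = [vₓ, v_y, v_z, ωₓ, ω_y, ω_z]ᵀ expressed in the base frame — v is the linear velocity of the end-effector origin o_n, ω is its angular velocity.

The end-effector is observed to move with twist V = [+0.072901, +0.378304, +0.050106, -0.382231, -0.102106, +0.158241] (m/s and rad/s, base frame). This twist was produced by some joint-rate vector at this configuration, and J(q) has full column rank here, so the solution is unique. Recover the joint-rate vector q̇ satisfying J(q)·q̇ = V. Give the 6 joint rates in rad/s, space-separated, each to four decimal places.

o_n = [1.0197, -0.6781, 0.6244]
J₁: ẑ×o_n = [0.6781, 1.0197, -0.0000], ω = ẑ
J2: z=[0.9877, 0.1564, 0.0000] o=[0.0172, -0.1086, 0.3800] → [0.0382, -0.2414, -0.7193, 0.9877, 0.1564, 0.0000]
J3: z=[0.0561, -0.3540, 0.9336] o=[0.5848, -0.3685, 0.2474] → [0.1556, 0.3848, 0.1366, 0.0561, -0.3540, 0.9336]
J4: z=[0.1975, -0.9126, -0.3579] o=[-0.1492, -0.5218, 0.2333] → [-0.4129, -0.4956, 1.0359, 0.1975, -0.9126, -0.3579]
J5: z=[0.8466, 0.3429, -0.4071] o=[0.1078, -0.8846, 0.4621] → [0.1397, -0.5087, -0.1378, 0.8466, 0.3429, -0.4071]
J6: z=[-0.2563, 0.9330, 0.2528] o=[0.8096, -0.7407, 0.6426] → [-0.0327, 0.0485, -0.2121, -0.2563, 0.9330, 0.2528]
q̇ = J⁺·V = [0.2680, -0.0130, -0.2900, 0.0100, -0.4340, -0.0480]

0.2680 -0.0130 -0.2900 0.0100 -0.4340 -0.0480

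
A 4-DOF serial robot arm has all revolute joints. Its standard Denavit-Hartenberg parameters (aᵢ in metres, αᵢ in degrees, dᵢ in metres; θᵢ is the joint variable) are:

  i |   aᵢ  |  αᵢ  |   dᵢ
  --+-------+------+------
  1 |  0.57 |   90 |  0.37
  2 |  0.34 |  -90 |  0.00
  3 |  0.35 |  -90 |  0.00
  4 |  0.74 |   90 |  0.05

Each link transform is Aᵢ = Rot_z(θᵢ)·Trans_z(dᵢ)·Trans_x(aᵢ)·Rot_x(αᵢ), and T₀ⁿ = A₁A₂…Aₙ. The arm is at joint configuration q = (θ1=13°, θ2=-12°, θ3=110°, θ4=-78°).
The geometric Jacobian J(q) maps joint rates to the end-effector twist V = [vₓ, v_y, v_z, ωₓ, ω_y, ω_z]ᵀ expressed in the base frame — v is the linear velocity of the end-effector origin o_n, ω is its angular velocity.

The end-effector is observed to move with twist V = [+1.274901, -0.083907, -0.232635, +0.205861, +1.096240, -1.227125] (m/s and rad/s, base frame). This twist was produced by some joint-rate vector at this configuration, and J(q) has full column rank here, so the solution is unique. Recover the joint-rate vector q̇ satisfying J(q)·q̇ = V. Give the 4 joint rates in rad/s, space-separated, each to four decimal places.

-0.1220 -0.7790 -0.9880 -0.7100

o_n = [0.7144, 0.6333, 1.0529]
J₁: ẑ×o_n = [-0.6333, 0.7144, 0.0000], ω = ẑ
J2: z=[0.2250, -0.9744, 0.0000] o=[0.5554, 0.1282, 0.3700] → [-0.6654, -0.1536, 0.2685, 0.2250, -0.9744, 0.0000]
J3: z=[0.2026, 0.0468, 0.9781] o=[0.8794, 0.2030, 0.2993] → [-0.3856, -0.3141, 0.0949, 0.2026, 0.0468, 0.9781]
J4: z=[-0.8187, -0.5400, 0.1954] o=[0.6914, 0.4972, 0.3242] → [-0.4201, 0.6011, -0.0990, -0.8187, -0.5400, 0.1954]
q̇ = J⁺·V = [-0.1220, -0.7790, -0.9880, -0.7100]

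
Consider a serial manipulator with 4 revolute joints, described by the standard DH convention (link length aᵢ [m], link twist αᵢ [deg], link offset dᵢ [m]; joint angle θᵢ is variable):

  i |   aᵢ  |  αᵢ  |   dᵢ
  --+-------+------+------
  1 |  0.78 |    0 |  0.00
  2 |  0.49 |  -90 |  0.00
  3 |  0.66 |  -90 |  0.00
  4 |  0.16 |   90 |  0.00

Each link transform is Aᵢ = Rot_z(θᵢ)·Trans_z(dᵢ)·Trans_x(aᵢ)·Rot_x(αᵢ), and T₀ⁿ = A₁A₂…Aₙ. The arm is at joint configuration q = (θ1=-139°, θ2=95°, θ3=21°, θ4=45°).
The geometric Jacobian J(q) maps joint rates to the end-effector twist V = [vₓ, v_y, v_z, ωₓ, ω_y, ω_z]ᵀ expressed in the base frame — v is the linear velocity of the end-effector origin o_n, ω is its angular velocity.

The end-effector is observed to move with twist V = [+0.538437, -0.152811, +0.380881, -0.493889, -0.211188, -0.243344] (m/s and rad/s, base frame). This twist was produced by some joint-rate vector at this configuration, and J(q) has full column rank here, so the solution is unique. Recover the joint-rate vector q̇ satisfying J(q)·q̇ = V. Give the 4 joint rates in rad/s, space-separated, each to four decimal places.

o_n = [0.2044, -1.4349, -0.2771]
J₁: ẑ×o_n = [1.4349, 0.2044, -0.0000], ω = ẑ
J2: z=[0.0000, 0.0000, 1.0000] o=[-0.5887, -0.5117, 0.0000] → [0.9232, 0.7931, -0.0000, 0.0000, 0.0000, 1.0000]
J3: z=[0.6947, 0.7193, 0.0000] o=[-0.2362, -0.8521, 0.0000] → [-0.1993, 0.1925, -0.7218, 0.6947, 0.7193, 0.0000]
J4: z=[-0.2578, 0.2489, -0.9336] o=[0.2070, -1.2801, -0.2365] → [-0.1546, -0.0080, 0.0405, -0.2578, 0.2489, -0.9336]
q̇ = J⁺·V = [0.4940, -0.1940, -0.4950, 0.5820]

0.4940 -0.1940 -0.4950 0.5820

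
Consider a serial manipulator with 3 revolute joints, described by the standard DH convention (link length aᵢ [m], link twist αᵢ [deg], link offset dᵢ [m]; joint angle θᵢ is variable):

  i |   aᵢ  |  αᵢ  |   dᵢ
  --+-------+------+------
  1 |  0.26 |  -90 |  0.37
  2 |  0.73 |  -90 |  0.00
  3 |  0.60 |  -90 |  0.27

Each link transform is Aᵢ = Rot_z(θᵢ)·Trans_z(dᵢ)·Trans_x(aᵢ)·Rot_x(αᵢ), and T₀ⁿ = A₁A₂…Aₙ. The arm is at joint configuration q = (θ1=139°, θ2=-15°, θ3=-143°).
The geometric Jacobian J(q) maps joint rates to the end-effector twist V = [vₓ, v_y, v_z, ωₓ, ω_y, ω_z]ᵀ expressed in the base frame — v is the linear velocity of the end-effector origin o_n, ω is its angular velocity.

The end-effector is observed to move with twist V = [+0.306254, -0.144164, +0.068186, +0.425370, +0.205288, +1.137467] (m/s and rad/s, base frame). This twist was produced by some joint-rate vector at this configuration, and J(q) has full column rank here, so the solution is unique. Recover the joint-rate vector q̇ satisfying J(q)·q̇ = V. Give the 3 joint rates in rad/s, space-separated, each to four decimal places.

o_n = [-0.6687, 0.1028, 0.1741]
J₁: ẑ×o_n = [-0.1028, -0.6687, 0.0000], ω = ẑ
J2: z=[-0.6561, -0.7547, 0.0000] o=[-0.1962, 0.1706, 0.3700] → [0.1478, -0.1285, -0.3122, -0.6561, -0.7547, 0.0000]
J3: z=[-0.1953, 0.1698, -0.9659] o=[-0.7284, 0.6332, 0.5589] → [-0.5776, -0.1328, 0.0935, -0.1953, 0.1698, -0.9659]
q̇ = J⁺·V = [0.4420, -0.4340, -0.7200]

0.4420 -0.4340 -0.7200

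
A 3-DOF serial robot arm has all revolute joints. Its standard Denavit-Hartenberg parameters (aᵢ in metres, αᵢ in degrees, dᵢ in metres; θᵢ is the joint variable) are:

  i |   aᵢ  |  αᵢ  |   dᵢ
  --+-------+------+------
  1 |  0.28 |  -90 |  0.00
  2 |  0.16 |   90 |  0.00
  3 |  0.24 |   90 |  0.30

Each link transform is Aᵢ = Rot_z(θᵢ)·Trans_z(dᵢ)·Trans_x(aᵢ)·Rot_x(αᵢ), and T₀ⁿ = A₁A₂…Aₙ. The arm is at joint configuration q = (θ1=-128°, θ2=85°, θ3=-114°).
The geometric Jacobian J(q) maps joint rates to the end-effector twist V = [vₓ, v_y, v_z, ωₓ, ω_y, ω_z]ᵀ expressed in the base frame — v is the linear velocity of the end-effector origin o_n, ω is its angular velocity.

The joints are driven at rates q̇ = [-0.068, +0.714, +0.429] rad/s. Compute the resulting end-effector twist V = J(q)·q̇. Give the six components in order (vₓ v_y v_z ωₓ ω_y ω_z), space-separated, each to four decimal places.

-0.0444 0.0758 -0.3110 0.2995 -0.7764 -0.0306

o_n = [-0.5325, -0.3254, -0.0360]
J₁: ẑ×o_n = [0.3254, -0.5325, 0.0000], ω = ẑ
J2: z=[0.7880, -0.6157, 0.0000] o=[-0.1724, -0.2206, 0.0000] → [0.0222, 0.0284, -0.3043, 0.7880, -0.6157, 0.0000]
J3: z=[-0.6133, -0.7850, 0.0872] o=[-0.1810, -0.2316, -0.1594] → [-0.0887, 0.0450, -0.2184, -0.6133, -0.7850, 0.0872]
V = J·q̇ = [-0.0444, 0.0758, -0.3110, 0.2995, -0.7764, -0.0306]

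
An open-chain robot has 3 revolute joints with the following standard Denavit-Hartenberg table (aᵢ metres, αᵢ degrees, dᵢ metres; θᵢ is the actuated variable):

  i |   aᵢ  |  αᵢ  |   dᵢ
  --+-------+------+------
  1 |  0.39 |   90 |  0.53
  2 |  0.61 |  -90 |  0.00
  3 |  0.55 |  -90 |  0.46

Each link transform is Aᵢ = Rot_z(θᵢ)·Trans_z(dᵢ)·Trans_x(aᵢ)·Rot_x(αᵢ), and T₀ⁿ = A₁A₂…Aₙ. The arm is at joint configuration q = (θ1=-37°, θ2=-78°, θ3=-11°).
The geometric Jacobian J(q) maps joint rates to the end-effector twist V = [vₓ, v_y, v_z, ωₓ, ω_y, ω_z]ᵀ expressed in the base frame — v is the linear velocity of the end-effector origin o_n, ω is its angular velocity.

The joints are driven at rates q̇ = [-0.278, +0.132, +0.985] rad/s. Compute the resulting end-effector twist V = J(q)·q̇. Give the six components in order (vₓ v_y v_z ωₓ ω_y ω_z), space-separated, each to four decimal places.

0.2419 0.1080 -0.0102 0.6900 -0.6853 -0.0732

o_n = [0.7986, -0.7332, -0.4991]
J₁: ẑ×o_n = [0.7332, 0.7986, -0.0000], ω = ẑ
J2: z=[-0.6018, -0.7986, 0.0000] o=[0.3115, -0.2347, 0.5300] → [0.8219, -0.6193, 0.6890, -0.6018, -0.7986, 0.0000]
J3: z=[0.7812, -0.5887, 0.2079] o=[0.4128, -0.3110, -0.0667] → [0.3423, 0.4180, -0.1027, 0.7812, -0.5887, 0.2079]
V = J·q̇ = [0.2419, 0.1080, -0.0102, 0.6900, -0.6853, -0.0732]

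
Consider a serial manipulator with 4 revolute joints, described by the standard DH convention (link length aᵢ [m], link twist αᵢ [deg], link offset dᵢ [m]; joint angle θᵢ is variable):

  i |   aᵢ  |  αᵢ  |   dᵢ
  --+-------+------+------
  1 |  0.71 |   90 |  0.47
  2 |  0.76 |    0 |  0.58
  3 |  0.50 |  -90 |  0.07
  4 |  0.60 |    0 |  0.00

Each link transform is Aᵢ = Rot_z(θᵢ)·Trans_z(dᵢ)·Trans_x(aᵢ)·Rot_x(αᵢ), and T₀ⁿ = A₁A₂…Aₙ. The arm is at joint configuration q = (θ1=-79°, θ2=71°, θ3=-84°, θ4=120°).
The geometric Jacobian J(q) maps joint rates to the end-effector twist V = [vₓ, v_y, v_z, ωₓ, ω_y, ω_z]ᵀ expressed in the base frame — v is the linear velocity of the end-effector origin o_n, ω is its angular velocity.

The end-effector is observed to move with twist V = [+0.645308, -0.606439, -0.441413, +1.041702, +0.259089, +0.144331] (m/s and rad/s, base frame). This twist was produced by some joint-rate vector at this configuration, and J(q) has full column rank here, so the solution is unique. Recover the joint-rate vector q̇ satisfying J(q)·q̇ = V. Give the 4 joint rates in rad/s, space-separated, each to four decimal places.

0.3850 -0.8230 -0.2490 -0.2470

o_n = [0.0919, -1.1560, 1.1436]
J₁: ẑ×o_n = [1.1560, 0.0919, -0.0000], ω = ẑ
J2: z=[-0.9816, -0.1908, 0.0000] o=[0.1355, -0.6970, 0.4700] → [-0.1285, 0.6612, 0.4423, -0.9816, -0.1908, 0.0000]
J3: z=[-0.9816, -0.1908, 0.0000] o=[-0.3867, -1.0505, 1.1886] → [0.0086, -0.0442, 0.1949, -0.9816, -0.1908, 0.0000]
J4: z=[0.0429, -0.2208, 0.9744] o=[-0.3624, -1.5421, 1.0761] → [-0.3911, 0.4398, 0.1169, 0.0429, -0.2208, 0.9744]
q̇ = J⁺·V = [0.3850, -0.8230, -0.2490, -0.2470]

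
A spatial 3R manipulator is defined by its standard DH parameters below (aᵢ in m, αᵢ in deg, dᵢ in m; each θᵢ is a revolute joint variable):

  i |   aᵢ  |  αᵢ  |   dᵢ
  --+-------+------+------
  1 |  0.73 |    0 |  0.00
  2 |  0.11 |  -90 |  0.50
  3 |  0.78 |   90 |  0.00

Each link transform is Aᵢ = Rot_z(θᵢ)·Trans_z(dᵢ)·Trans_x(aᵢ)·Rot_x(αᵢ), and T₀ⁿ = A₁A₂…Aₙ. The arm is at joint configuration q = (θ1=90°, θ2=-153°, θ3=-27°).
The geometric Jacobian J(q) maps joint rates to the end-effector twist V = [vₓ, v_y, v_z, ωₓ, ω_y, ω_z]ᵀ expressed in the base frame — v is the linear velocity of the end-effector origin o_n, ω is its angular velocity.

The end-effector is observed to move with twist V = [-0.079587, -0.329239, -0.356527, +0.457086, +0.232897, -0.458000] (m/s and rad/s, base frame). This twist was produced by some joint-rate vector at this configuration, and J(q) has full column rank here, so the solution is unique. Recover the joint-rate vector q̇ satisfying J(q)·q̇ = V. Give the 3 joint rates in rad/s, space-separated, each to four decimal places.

-0.2280 -0.2300 0.5130

o_n = [0.3655, 0.0128, 0.8541]
J₁: ẑ×o_n = [-0.0128, 0.3655, 0.0000], ω = ẑ
J2: z=[0.0000, 0.0000, 1.0000] o=[0.0000, 0.7300, 0.0000] → [0.7172, 0.3655, -0.0000, 0.0000, 0.0000, 1.0000]
J3: z=[0.8910, 0.4540, 0.0000] o=[0.0499, 0.6320, 0.5000] → [0.1608, -0.3155, -0.6950, 0.8910, 0.4540, 0.0000]
q̇ = J⁺·V = [-0.2280, -0.2300, 0.5130]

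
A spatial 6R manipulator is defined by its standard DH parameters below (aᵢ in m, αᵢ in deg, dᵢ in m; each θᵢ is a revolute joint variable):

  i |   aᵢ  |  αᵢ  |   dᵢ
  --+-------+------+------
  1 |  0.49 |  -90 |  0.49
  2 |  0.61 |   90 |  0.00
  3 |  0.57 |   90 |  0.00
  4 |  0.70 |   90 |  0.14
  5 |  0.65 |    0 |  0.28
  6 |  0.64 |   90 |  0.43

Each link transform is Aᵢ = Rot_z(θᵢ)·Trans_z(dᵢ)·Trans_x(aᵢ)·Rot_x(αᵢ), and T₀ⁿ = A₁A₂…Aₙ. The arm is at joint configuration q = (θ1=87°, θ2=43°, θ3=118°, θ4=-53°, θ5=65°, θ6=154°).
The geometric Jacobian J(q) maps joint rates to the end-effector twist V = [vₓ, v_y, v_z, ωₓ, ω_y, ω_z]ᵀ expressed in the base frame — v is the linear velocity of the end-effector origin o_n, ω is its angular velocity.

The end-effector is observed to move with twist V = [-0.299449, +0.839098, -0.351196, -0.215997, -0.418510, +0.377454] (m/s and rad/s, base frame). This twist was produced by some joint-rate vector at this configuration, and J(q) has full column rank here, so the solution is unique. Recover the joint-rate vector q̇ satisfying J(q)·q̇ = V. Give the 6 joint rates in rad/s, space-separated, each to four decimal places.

o_n = [-0.3830, 0.5166, -0.6209]
J₁: ẑ×o_n = [-0.5166, -0.3830, 0.0000], ω = ẑ
J2: z=[-0.9986, 0.0523, 0.0000] o=[0.0256, 0.4893, 0.4900] → [-0.0581, -1.1094, -0.0058, -0.9986, 0.0523, 0.0000]
J3: z=[0.0357, 0.6811, 0.7314] o=[0.0490, 0.9348, 0.0740] → [-0.1673, -0.2911, 0.2793, 0.0357, 0.6811, 0.7314]
J4: z=[-0.4350, 0.6694, -0.6022] o=[-0.4638, 0.7657, 0.2565] → [-0.7374, -0.4304, 0.0543, -0.4350, 0.6694, -0.6022]
J5: z=[0.6971, -0.1729, -0.6958] o=[-0.9237, 0.3537, -0.1018] → [0.2031, -0.0144, 0.2070, 0.6971, -0.1729, -0.6958]
J6: z=[0.6971, -0.1729, -0.6958] o=[-1.1414, 0.5012, -0.7589] → [-0.0132, -0.6239, 0.1419, 0.6971, -0.1729, -0.6958]
q̇ = J⁺·V = [0.6960, -0.3970, -0.9530, 0.1920, 0.0450, -0.7550]

0.6960 -0.3970 -0.9530 0.1920 0.0450 -0.7550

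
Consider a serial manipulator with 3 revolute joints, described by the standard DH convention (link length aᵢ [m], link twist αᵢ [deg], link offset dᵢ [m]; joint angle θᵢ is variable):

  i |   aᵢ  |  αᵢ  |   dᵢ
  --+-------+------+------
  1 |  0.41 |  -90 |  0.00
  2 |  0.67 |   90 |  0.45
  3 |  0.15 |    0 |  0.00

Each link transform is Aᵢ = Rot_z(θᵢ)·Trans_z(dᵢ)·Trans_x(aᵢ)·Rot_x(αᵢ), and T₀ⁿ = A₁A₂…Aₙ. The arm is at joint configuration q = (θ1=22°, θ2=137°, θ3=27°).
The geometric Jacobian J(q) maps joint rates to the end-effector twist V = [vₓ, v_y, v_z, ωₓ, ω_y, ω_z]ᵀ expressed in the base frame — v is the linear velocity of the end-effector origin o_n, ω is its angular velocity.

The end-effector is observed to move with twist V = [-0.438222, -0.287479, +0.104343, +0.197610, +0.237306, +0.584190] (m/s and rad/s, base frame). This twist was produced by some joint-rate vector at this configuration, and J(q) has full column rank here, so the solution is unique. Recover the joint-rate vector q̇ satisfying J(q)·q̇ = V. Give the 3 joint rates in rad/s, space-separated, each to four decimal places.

o_n = [-0.3589, 0.4138, -0.5481]
J₁: ẑ×o_n = [-0.4138, -0.3589, 0.0000], ω = ẑ
J2: z=[-0.3746, 0.9272, 0.0000] o=[0.3801, 0.1536, 0.0000] → [-0.5082, -0.2053, 0.5878, -0.3746, 0.9272, 0.0000]
J3: z=[0.6323, 0.2555, -0.7314] o=[-0.2428, 0.3873, -0.4569] → [-0.0039, 0.1426, 0.0464, 0.6323, 0.2555, -0.7314]
q̇ = J⁺·V = [0.8760, 0.1460, 0.3990]

0.8760 0.1460 0.3990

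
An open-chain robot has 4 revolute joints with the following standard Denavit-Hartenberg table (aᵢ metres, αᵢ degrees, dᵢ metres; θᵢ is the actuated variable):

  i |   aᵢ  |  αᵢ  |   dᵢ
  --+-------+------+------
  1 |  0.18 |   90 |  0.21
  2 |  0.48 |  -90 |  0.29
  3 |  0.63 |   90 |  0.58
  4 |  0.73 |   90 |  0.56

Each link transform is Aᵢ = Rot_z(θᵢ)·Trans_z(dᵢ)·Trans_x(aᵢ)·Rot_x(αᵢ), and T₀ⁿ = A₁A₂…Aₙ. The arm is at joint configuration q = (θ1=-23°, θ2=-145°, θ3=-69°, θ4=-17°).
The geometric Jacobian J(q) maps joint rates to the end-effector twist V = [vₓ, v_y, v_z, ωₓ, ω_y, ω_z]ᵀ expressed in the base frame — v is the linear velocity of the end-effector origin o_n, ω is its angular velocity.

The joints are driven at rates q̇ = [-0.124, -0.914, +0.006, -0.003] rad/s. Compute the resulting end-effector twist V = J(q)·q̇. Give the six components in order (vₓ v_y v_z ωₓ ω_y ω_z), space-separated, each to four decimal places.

o_n = [-0.6436, -1.6069, -0.3387]
J₁: ẑ×o_n = [1.6069, -0.6436, 0.0000], ω = ẑ
J2: z=[-0.3907, -0.9205, 0.0000] o=[0.1657, -0.0703, 0.2100] → [0.5051, -0.2144, -0.1446, -0.3907, -0.9205, 0.0000]
J3: z=[0.5280, -0.2241, -0.8192] o=[-0.3096, -0.1836, -0.0653] → [-1.1046, 0.4180, -0.8263, 0.5280, -0.2241, -0.8192]
J4: z=[0.5639, -0.6287, 0.5355] o=[-0.4034, -0.7828, -0.6699] → [0.2331, -0.3154, -0.6157, 0.5639, -0.6287, 0.5355]
V = J·q̇ = [-0.6682, 0.2792, 0.1290, 0.3586, 0.8419, -0.1305]

-0.6682 0.2792 0.1290 0.3586 0.8419 -0.1305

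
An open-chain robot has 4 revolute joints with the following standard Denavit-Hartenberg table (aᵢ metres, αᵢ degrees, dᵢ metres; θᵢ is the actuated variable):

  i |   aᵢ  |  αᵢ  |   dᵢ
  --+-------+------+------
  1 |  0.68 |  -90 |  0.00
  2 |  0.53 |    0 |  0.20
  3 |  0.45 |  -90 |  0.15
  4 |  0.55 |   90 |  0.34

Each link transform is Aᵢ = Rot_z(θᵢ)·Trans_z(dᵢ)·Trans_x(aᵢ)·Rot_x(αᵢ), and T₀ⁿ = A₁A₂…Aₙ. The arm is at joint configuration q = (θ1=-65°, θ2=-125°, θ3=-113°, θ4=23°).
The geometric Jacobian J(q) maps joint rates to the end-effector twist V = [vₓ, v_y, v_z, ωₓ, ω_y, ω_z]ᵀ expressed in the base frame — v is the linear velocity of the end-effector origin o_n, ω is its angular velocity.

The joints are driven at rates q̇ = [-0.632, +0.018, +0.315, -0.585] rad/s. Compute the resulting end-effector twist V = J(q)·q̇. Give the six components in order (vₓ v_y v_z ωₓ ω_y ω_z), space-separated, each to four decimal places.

o_n = [-0.0547, 0.4369, -0.1966]
J₁: ẑ×o_n = [-0.4369, -0.0547, 0.0000], ω = ẑ
J2: z=[0.9063, 0.4226, 0.0000] o=[0.2874, -0.6163, 0.0000] → [-0.0831, 0.1782, 1.0991, 0.9063, 0.4226, 0.0000]
J3: z=[0.9063, 0.4226, 0.0000] o=[0.3402, -0.2563, 0.4342] → [-0.2666, 0.5717, 0.7951, 0.9063, 0.4226, 0.0000]
J4: z=[-0.3584, 0.7686, 0.5299] o=[0.3753, 0.0233, 0.0525] → [-0.4107, -0.3172, 0.1822, -0.3584, 0.7686, 0.5299]
V = J·q̇ = [0.4309, 0.4034, 0.1636, 0.5115, -0.3089, -0.9420]

0.4309 0.4034 0.1636 0.5115 -0.3089 -0.9420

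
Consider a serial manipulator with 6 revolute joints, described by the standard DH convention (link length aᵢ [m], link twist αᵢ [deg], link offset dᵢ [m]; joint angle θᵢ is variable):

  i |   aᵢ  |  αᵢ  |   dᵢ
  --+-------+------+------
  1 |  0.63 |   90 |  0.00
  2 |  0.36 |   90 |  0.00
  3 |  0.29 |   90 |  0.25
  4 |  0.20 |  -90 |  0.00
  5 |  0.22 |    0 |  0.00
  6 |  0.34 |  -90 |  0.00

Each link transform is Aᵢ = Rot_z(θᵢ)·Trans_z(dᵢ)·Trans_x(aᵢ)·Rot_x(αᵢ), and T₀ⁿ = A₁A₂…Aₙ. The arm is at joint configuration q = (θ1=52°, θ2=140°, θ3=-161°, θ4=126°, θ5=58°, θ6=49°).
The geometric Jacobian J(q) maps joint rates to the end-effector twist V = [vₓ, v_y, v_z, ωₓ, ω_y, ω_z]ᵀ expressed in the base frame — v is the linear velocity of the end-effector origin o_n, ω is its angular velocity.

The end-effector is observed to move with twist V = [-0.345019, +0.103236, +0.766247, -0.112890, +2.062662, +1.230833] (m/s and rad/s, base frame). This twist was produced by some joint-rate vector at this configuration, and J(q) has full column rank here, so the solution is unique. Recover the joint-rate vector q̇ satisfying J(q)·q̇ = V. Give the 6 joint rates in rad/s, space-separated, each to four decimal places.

0.6030 -0.7310 0.7910 -0.3370 -0.5710 -0.6030

o_n = [-0.0425, 0.8173, 0.5659]
J₁: ẑ×o_n = [-0.8173, -0.0425, 0.0000], ω = ẑ
J2: z=[0.7880, -0.6157, 0.0000] o=[0.3879, 0.4964, 0.0000] → [-0.3484, -0.4460, -0.0122, 0.7880, -0.6157, 0.0000]
J3: z=[0.3957, 0.5065, 0.7660] o=[0.2181, 0.2791, 0.2314] → [-0.2428, -0.3320, 0.3450, 0.3957, 0.5065, 0.7660]
J4: z=[0.8986, -0.3856, -0.2093] o=[0.3719, 0.6294, 0.2467] → [-0.0838, -0.2002, 0.0090, 0.8986, -0.3856, -0.2093]
J5: z=[-0.3858, -0.9216, 0.0414] o=[0.4137, 0.6207, 0.4421] → [-0.1223, 0.0289, -0.4963, -0.3858, -0.9216, 0.0414]
J6: z=[-0.3858, -0.9216, 0.0414] o=[0.2704, 0.6876, 0.5950] → [0.0214, -0.0242, -0.3385, -0.3858, -0.9216, 0.0414]
q̇ = J⁺·V = [0.6030, -0.7310, 0.7910, -0.3370, -0.5710, -0.6030]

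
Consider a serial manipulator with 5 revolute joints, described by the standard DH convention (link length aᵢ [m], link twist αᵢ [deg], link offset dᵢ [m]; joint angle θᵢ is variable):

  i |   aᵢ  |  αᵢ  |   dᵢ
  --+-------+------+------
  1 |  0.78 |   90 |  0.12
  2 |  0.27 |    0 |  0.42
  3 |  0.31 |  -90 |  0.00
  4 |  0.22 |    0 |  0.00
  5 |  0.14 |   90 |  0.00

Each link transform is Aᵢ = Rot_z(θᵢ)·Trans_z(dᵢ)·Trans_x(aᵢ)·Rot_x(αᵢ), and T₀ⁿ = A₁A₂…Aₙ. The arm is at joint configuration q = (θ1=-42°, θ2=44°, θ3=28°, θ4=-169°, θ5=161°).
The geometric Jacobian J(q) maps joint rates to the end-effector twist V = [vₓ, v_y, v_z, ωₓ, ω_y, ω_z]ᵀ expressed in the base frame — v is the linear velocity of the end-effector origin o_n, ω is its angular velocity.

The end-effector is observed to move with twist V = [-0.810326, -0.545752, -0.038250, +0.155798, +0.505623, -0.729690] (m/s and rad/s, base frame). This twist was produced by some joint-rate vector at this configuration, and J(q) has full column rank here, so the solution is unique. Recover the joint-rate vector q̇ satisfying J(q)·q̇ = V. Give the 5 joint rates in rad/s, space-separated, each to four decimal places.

-0.8020 -0.1760 -0.3040 0.6540 -0.4200

o_n = [0.4553, -1.0578, 0.5288]
J₁: ẑ×o_n = [1.0578, 0.4553, -0.0000], ω = ẑ
J2: z=[-0.6691, -0.7431, 0.0000] o=[0.5797, -0.5219, 0.1200] → [-0.3038, 0.2736, 0.2661, -0.6691, -0.7431, 0.0000]
J3: z=[-0.6691, -0.7431, 0.0000] o=[0.4430, -0.9640, 0.3076] → [-0.1645, 0.1481, 0.0719, -0.6691, -0.7431, 0.0000]
J4: z=[-0.7068, 0.6364, 0.3090] o=[0.5141, -1.0281, 0.6024] → [-0.0376, -0.0702, 0.0585, -0.7068, 0.6364, 0.3090]
J5: z=[-0.7068, 0.6364, 0.3090] o=[0.4365, -1.0146, 0.3970] → [0.0972, 0.0990, 0.0185, -0.7068, 0.6364, 0.3090]
q̇ = J⁺·V = [-0.8020, -0.1760, -0.3040, 0.6540, -0.4200]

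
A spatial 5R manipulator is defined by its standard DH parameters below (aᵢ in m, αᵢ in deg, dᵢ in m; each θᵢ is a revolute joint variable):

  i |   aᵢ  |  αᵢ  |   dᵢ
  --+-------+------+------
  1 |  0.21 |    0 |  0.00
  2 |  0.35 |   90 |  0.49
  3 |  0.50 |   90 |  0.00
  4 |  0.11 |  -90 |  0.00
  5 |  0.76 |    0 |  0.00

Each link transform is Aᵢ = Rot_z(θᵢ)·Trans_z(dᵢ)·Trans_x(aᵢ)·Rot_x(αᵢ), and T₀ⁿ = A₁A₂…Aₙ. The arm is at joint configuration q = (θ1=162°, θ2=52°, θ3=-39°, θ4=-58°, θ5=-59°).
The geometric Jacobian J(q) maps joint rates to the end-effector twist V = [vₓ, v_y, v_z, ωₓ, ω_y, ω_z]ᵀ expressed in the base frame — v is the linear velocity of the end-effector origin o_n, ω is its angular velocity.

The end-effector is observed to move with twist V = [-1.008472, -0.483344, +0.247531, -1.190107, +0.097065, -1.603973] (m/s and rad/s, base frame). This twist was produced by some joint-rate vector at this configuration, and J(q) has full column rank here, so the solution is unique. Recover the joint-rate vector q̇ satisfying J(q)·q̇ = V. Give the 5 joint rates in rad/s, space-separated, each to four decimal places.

-0.4860 -0.9420 0.2240 -0.4500 0.9850

o_n = [-0.4056, -0.5869, -0.4982]
J₁: ẑ×o_n = [0.5869, -0.4056, 0.0000], ω = ẑ
J2: z=[0.0000, 0.0000, 1.0000] o=[-0.1997, 0.0649, 0.0000] → [0.6518, -0.2058, 0.0000, 0.0000, 0.0000, 1.0000]
J3: z=[-0.5592, 0.8290, 0.0000] o=[-0.4899, -0.1308, 0.4900] → [-0.8192, -0.5526, 0.1851, -0.5592, 0.8290, 0.0000]
J4: z=[0.5217, 0.3519, -0.7771] o=[-0.8120, -0.3481, 0.1753] → [-0.4226, 0.0355, -0.2676, 0.5217, 0.3519, -0.7771]
J5: z=[-0.8427, 0.0708, -0.5337] o=[-0.7974, -0.4508, 0.1387] → [-0.1177, -0.7458, 0.0869, -0.8427, 0.0708, -0.5337]
q̇ = J⁺·V = [-0.4860, -0.9420, 0.2240, -0.4500, 0.9850]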